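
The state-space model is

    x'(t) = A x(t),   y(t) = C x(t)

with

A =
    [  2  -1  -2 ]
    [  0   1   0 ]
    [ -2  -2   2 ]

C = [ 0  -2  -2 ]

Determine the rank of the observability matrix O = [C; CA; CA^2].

CA = [[4, 2, -4]]
CA^2 = [[16, 6, -16]]
Observability matrix O = [C; CA; CA^2] = [[0, -2, -2], [4, 2, -4], [16, 6, -16]]
det(O) = 0·(2·(-16) - (-4)·6) - (-2)·(4·(-16) - (-4)·16) + (-2)·(4·6 - 2·16) = 0·(-8) - (-2)·0 + (-2)·(-8) = 16 ≠ 0, so rank(O) = 3.
rank(O) = 3 = n, so the pair (A, C) is completely observable.

3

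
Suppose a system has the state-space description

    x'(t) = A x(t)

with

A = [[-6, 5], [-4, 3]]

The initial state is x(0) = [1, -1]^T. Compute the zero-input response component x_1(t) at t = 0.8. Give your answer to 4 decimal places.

det(sI - A) = s^2 - (tr A)s + det A, with tr A = (-6) + 3 = -3 and det A = (-6)·3 - 5·(-4) = -18 - (-20) = 2.
So p(s) = det(sI - A) = s^2 + 3s + 2.
Factor s^2 + 3s + 2: two numbers with sum -3 and product 2 are -1 and -2, so s^2 + 3s + 2 = (s + 1)(s + 2).
Hence p(s) = (s + 1) (s + 2), with roots -2, -1.
The eigenvalues -2, -1 are distinct and real, so A is diagonalisable and x(t) = e^{At} x(0) = V diag(e^{λ_i t}) V^{-1} x(0), where the columns of V are the eigenvectors.
λ = -2: A - (-2)I = [[-4, 5], [-4, 5]]. Row 1 gives (-4)·v1 + 5·v2 = 0, so take v_1 = [5, 4]^T.
λ = -1: A - (-1)I = [[-5, 5], [-4, 4]]. Row 1 gives (-5)·v1 + 5·v2 = 0, so take v_2 = [-1, -1]^T.
V = [v_1 v_2] = [[5, -1], [4, -1]] has det V = -1, so V^{-1} = adj(V)/det V = [[1, -1], [4, -5]].
Modal coordinates z(0) = V^{-1} x(0): 1·1 + (-1)·(-1) = 2; 4·1 + (-5)·(-1) = 9; so z(0) = [2, 9]^T.
x_1(t) = Σ_i (v_i)_1 · z_i(0) · e^{λ_i t} (row 1 of V times the modal terms).
x_1(0.8) = 5·2·e^{-2·0.8} + (-1)·9·e^{-1·0.8} = 10·0.201897 + (-9)·0.449329 = -2.0250.

-2.0250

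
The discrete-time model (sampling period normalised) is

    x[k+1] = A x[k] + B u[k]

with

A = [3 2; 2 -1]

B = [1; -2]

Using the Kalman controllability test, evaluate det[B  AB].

2

AB = [[-1], [4]]
Controllability matrix C = [B  AB] = [[1, -1], [-2, 4]]
det(C) = 1·4 - (-1)·(-2) = 4 - 2 = 2
Since det(C) ≠ 0, rank(C) = 2 and the system is completely controllable.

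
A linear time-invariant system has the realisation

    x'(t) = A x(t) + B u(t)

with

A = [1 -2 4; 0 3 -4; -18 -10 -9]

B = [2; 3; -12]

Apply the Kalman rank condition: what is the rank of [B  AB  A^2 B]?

2

AB = [[-52], [57], [42]]
A^2B = [[2], [3], [-12]]
Controllability matrix C = [B  AB  A^2B] = [[2, -52, 2], [3, 57, 3], [-12, 42, -12]]
The rows r1, r2, r3 of C are linearly dependent: 3·r1 + 2·r2 + r3 = 0 (check each entry), so rank(C) ≤ 2.
The 2×2 minor from rows 1, 2, columns 1, 2 is 2·57 - (-52)·3 = 114 - (-156) = 270 ≠ 0, so rank(C) = 2.
rank(C) = 2 < n = 3, so the pair (A, B) is not completely controllable.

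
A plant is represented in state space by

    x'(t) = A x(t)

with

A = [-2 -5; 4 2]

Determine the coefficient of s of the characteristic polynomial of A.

For a 2×2 matrix, det(sI - A) = s^2 - (tr A)s + det A.
tr A = 0, det A = 16.
So p(s) = s^2 + 16.
The coefficient of s is 0.

0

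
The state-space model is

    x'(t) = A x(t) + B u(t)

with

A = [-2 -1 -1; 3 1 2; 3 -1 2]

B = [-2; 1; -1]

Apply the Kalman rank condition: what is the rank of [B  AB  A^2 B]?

3

AB = [[4], [-7], [-9]]
A^2B = [[8], [-13], [1]]
Controllability matrix C = [B  AB  A^2B] = [[-2, 4, 8], [1, -7, -13], [-1, -9, 1]]
det(C) = (-2)·((-7)·1 - (-13)·(-9)) - 4·(1·1 - (-13)·(-1)) + 8·(1·(-9) - (-7)·(-1)) = (-2)·(-124) - 4·(-12) + 8·(-16) = 168 ≠ 0, so rank(C) = 3.
rank(C) = 3 = n, so the pair (A, B) is completely controllable.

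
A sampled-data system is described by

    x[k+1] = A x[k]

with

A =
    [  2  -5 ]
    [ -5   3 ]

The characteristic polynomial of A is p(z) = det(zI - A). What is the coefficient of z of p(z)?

-5

For a 2×2 matrix, det(zI - A) = z^2 - (tr A)z + det A.
tr A = 5, det A = -19.
So p(z) = z^2 - 5z - 19.
The coefficient of z is -5.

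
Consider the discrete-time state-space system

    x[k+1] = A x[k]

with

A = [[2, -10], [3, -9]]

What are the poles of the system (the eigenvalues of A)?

-4, -3

det(zI - A) = z^2 - (tr A)z + det A, with tr A = 2 + (-9) = -7 and det A = 2·(-9) - (-10)·3 = -18 - (-30) = 12.
So p(z) = det(zI - A) = z^2 + 7z + 12.
Factor z^2 + 7z + 12: two numbers with sum -7 and product 12 are -3 and -4, so z^2 + 7z + 12 = (z + 3)(z + 4).
Hence p(z) = (z + 3) (z + 4), with roots -4, -3.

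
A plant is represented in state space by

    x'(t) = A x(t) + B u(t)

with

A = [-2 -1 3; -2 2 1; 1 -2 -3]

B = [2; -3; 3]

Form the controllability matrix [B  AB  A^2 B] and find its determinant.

-844

AB = [[8], [-7], [-1]]
A^2B = [[-12], [-31], [25]]
Controllability matrix C = [B  AB  A^2B] = [[2, 8, -12], [-3, -7, -31], [3, -1, 25]]
Expanding along the first row, det(C) = 2·((-7)·25 - (-31)·(-1)) - 8·((-3)·25 - (-31)·3) + (-12)·((-3)·(-1) - (-7)·3) = 2·(-206) - 8·18 + (-12)·24 = -844
Since det(C) ≠ 0, rank(C) = 3 and the system is completely controllable.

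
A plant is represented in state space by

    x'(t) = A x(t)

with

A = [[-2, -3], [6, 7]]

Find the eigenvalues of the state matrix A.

det(sI - A) = s^2 - (tr A)s + det A, with tr A = (-2) + 7 = 5 and det A = (-2)·7 - (-3)·6 = -14 - (-18) = 4.
So p(s) = det(sI - A) = s^2 - 5s + 4.
Factor s^2 - 5s + 4: two numbers with sum 5 and product 4 are 4 and 1, so s^2 - 5s + 4 = (s - 4)(s - 1).
Hence p(s) = (s - 4) (s - 1), with roots 1, 4.
At least one eigenvalue has non-negative real part, so the system is not asymptotically stable.

1, 4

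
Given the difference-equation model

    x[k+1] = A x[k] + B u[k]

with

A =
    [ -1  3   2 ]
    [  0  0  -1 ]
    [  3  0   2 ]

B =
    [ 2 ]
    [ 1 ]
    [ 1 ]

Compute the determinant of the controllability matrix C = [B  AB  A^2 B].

AB = [[3], [-1], [8]]
A^2B = [[10], [-8], [25]]
Controllability matrix C = [B  AB  A^2B] = [[2, 3, 10], [1, -1, -8], [1, 8, 25]]
Expanding along the first row, det(C) = 2·((-1)·25 - (-8)·8) - 3·(1·25 - (-8)·1) + 10·(1·8 - (-1)·1) = 2·39 - 3·33 + 10·9 = 69
Since det(C) ≠ 0, rank(C) = 3 and the system is completely controllable.

69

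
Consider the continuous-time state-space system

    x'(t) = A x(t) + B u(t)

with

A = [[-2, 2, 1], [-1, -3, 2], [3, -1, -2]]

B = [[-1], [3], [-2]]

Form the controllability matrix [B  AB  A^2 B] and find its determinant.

AB = [[6], [-12], [-2]]
A^2B = [[-38], [26], [34]]
Controllability matrix C = [B  AB  A^2B] = [[-1, 6, -38], [3, -12, 26], [-2, -2, 34]]
Expanding along the first row, det(C) = (-1)·((-12)·34 - 26·(-2)) - 6·(3·34 - 26·(-2)) + (-38)·(3·(-2) - (-12)·(-2)) = (-1)·(-356) - 6·154 + (-38)·(-30) = 572
Since det(C) ≠ 0, rank(C) = 3 and the system is completely controllable.

572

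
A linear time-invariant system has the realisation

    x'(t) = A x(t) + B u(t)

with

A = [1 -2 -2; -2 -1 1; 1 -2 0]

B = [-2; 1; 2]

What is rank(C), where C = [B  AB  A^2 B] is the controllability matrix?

AB = [[-8], [5], [-4]]
A^2B = [[-10], [7], [-18]]
Controllability matrix C = [B  AB  A^2B] = [[-2, -8, -10], [1, 5, 7], [2, -4, -18]]
det(C) = (-2)·(5·(-18) - 7·(-4)) - (-8)·(1·(-18) - 7·2) + (-10)·(1·(-4) - 5·2) = (-2)·(-62) - (-8)·(-32) + (-10)·(-14) = 8 ≠ 0, so rank(C) = 3.
rank(C) = 3 = n, so the pair (A, B) is completely controllable.

3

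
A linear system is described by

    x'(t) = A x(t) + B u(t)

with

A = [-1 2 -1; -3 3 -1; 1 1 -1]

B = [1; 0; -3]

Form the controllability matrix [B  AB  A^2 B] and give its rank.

3

AB = [[2], [0], [4]]
A^2B = [[-6], [-10], [-2]]
Controllability matrix C = [B  AB  A^2B] = [[1, 2, -6], [0, 0, -10], [-3, 4, -2]]
det(C) = 1·(0·(-2) - (-10)·4) - 2·(0·(-2) - (-10)·(-3)) + (-6)·(0·4 - 0·(-3)) = 1·40 - 2·(-30) + (-6)·0 = 100 ≠ 0, so rank(C) = 3.
rank(C) = 3 = n, so the pair (A, B) is completely controllable.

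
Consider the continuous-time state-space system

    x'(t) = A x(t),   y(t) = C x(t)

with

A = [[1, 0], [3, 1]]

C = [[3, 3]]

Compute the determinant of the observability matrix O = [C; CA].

CA = [[12, 3]]
Observability matrix O = [C; CA] = [[3, 3], [12, 3]]
det(O) = 3·3 - 3·12 = 9 - 36 = -27
Since det(O) ≠ 0, rank(O) = 2 and the system is completely observable.

-27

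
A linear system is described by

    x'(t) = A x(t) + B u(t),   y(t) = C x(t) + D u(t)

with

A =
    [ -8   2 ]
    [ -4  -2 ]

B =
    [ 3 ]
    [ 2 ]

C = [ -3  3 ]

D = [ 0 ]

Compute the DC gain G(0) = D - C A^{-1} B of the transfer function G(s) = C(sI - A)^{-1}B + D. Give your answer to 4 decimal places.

-0.7500

G(0) = C(-A)^{-1}B + D = -C A^{-1} B + D.
det A = 24, so A^{-1} = (1/24)·adj(A) = [[-1/12, -1/12], [1/6, -1/3]]
A^{-1} B = [-5/12, -1/6]^T
C A^{-1} B = 3/4
G(0) = D - C A^{-1} B = 0 - (3/4) = -3/4 ≈ -0.7500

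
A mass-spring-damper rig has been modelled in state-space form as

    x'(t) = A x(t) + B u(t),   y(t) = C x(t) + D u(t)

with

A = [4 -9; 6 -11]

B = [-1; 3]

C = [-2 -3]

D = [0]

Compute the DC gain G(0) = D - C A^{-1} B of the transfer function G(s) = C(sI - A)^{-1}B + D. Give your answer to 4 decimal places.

13.0000

G(0) = C(-A)^{-1}B + D = -C A^{-1} B + D.
det A = 10, so A^{-1} = (1/10)·adj(A) = [[-11/10, 9/10], [-3/5, 2/5]]
A^{-1} B = [19/5, 9/5]^T
C A^{-1} B = -13
G(0) = D - C A^{-1} B = 0 - (-13) = 13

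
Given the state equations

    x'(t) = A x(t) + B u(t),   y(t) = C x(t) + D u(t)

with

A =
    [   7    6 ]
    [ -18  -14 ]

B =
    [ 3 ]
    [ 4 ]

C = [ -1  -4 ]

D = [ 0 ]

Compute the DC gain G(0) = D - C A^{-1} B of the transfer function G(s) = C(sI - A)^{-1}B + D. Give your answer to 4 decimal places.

26.2000

G(0) = C(-A)^{-1}B + D = -C A^{-1} B + D.
det A = 10, so A^{-1} = (1/10)·adj(A) = [[-7/5, -3/5], [9/5, 7/10]]
A^{-1} B = [-33/5, 41/5]^T
C A^{-1} B = -131/5
G(0) = D - C A^{-1} B = 0 - (-131/5) = 131/5 ≈ 26.2000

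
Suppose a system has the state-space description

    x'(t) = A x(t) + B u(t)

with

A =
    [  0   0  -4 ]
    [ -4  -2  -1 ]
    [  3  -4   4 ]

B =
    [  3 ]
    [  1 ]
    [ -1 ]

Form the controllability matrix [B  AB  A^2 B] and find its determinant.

-2939

AB = [[4], [-13], [1]]
A^2B = [[-4], [9], [68]]
Controllability matrix C = [B  AB  A^2B] = [[3, 4, -4], [1, -13, 9], [-1, 1, 68]]
Expanding along the first row, det(C) = 3·((-13)·68 - 9·1) - 4·(1·68 - 9·(-1)) + (-4)·(1·1 - (-13)·(-1)) = 3·(-893) - 4·77 + (-4)·(-12) = -2939
Since det(C) ≠ 0, rank(C) = 3 and the system is completely controllable.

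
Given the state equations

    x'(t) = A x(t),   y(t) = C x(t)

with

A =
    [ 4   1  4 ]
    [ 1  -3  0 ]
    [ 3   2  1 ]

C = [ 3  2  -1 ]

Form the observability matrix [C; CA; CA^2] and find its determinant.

CA = [[11, -5, 11]]
CA^2 = [[72, 48, 55]]
Observability matrix O = [C; CA; CA^2] = [[3, 2, -1], [11, -5, 11], [72, 48, 55]]
Expanding along the first row, det(O) = 3·((-5)·55 - 11·48) - 2·(11·55 - 11·72) + (-1)·(11·48 - (-5)·72) = 3·(-803) - 2·(-187) + (-1)·888 = -2923
Since det(O) ≠ 0, rank(O) = 3 and the system is completely observable.

-2923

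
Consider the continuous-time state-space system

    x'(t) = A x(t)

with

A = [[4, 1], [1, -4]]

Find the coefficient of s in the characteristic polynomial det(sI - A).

0

For a 2×2 matrix, det(sI - A) = s^2 - (tr A)s + det A.
tr A = 0, det A = -17.
So p(s) = s^2 - 17.
The coefficient of s is 0.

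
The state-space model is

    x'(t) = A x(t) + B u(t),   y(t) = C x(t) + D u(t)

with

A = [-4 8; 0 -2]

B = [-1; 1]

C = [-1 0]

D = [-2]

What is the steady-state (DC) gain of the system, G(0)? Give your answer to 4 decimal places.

-2.7500

G(0) = C(-A)^{-1}B + D = -C A^{-1} B + D.
det A = 8, so A^{-1} = (1/8)·adj(A) = [[-1/4, -1], [0, -1/2]]
A^{-1} B = [-3/4, -1/2]^T
C A^{-1} B = 3/4
G(0) = D - C A^{-1} B = -2 - (3/4) = -11/4 ≈ -2.7500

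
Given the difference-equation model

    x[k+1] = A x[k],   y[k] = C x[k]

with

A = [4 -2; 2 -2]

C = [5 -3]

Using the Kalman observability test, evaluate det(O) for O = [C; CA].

22

CA = [[14, -4]]
Observability matrix O = [C; CA] = [[5, -3], [14, -4]]
det(O) = 5·(-4) - (-3)·14 = -20 - (-42) = 22
Since det(O) ≠ 0, rank(O) = 2 and the system is completely observable.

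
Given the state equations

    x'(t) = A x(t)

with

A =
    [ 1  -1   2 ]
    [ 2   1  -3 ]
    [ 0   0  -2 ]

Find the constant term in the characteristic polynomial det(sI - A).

Expand det(sI - A) for the 3×3 matrix.
p(s) = s^3 - s + 6.
(Check: constant term = det(-A) = (-1)^3 det A = 6; coefficient of s^2 = -tr A = 0.)
The constant term is 6.

6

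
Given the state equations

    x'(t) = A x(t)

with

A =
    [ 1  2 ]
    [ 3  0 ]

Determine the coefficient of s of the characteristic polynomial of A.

For a 2×2 matrix, det(sI - A) = s^2 - (tr A)s + det A.
tr A = 1, det A = -6.
So p(s) = s^2 - s - 6.
The coefficient of s is -1.

-1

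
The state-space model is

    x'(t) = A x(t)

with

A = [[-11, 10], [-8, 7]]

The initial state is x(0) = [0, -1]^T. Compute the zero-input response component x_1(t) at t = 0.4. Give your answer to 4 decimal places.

-1.8456

det(sI - A) = s^2 - (tr A)s + det A, with tr A = (-11) + 7 = -4 and det A = (-11)·7 - 10·(-8) = -77 - (-80) = 3.
So p(s) = det(sI - A) = s^2 + 4s + 3.
Factor s^2 + 4s + 3: two numbers with sum -4 and product 3 are -1 and -3, so s^2 + 4s + 3 = (s + 1)(s + 3).
Hence p(s) = (s + 1) (s + 3), with roots -3, -1.
The eigenvalues -3, -1 are distinct and real, so A is diagonalisable and x(t) = e^{At} x(0) = V diag(e^{λ_i t}) V^{-1} x(0), where the columns of V are the eigenvectors.
λ = -3: A - (-3)I = [[-8, 10], [-8, 10]]. Row 1 gives (-8)·v1 + 10·v2 = 0, so take v_1 = [-5, -4]^T.
λ = -1: A - (-1)I = [[-10, 10], [-8, 8]]. Row 1 gives (-10)·v1 + 10·v2 = 0, so take v_2 = [-1, -1]^T.
V = [v_1 v_2] = [[-5, -1], [-4, -1]] has det V = 1, so V^{-1} = adj(V)/det V = [[-1, 1], [4, -5]].
Modal coordinates z(0) = V^{-1} x(0): (-1)·0 + 1·(-1) = -1; 4·0 + (-5)·(-1) = 5; so z(0) = [-1, 5]^T.
x_1(t) = Σ_i (v_i)_1 · z_i(0) · e^{λ_i t} (row 1 of V times the modal terms).
x_1(0.4) = (-5)·(-1)·e^{-3·0.4} + (-1)·5·e^{-1·0.4} = 5·0.301194 + (-5)·0.670320 = -1.8456.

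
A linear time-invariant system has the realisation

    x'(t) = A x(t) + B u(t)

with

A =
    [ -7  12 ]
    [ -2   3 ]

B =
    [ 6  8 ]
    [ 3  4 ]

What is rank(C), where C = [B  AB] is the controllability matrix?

AB = [[-6, -8], [-3, -4]]
Controllability matrix C = [B  AB] = [[6, 8, -6, -8], [3, 4, -3, -4]]
Every column of C is a scalar multiple of column 1 = [6, 3] (multipliers 1, 4/3, -1, -4/3), so the columns span a one-dimensional space.
C ≠ 0, hence rank(C) = 1.
rank(C) = 1 < n = 2, so the pair (A, B) is not completely controllable.

1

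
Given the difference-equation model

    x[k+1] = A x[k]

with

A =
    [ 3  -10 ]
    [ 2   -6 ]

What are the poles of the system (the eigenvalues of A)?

det(zI - A) = z^2 - (tr A)z + det A, with tr A = 3 + (-6) = -3 and det A = 3·(-6) - (-10)·2 = -18 - (-20) = 2.
So p(z) = det(zI - A) = z^2 + 3z + 2.
Factor z^2 + 3z + 2: two numbers with sum -3 and product 2 are -1 and -2, so z^2 + 3z + 2 = (z + 1)(z + 2).
Hence p(z) = (z + 1) (z + 2), with roots -2, -1.

-2, -1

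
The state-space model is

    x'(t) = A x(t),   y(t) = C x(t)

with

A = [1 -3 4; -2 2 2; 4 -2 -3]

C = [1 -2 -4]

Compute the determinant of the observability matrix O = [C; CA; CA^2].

1290

CA = [[-11, 1, 12]]
CA^2 = [[35, 11, -78]]
Observability matrix O = [C; CA; CA^2] = [[1, -2, -4], [-11, 1, 12], [35, 11, -78]]
Expanding along the first row, det(O) = 1·(1·(-78) - 12·11) - (-2)·((-11)·(-78) - 12·35) + (-4)·((-11)·11 - 1·35) = 1·(-210) - (-2)·438 + (-4)·(-156) = 1290
Since det(O) ≠ 0, rank(O) = 3 and the system is completely observable.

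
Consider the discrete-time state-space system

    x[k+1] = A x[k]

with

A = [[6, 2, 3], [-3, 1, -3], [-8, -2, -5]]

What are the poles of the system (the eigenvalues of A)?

-2, 1, 3

det(zI - A) = z^3 - (tr A)z^2 + (M11 + M22 + M33)z - det A, where Mii is the 2×2 principal minor of A obtained by deleting row i and column i.
tr A = 6 + 1 + (-5) = 2; M11 = 1·(-5) - (-3)·(-2) = -5 - 6 = -11; M22 = 6·(-5) - 3·(-8) = -30 - (-24) = -6; M33 = 6·1 - 2·(-3) = 6 - (-6) = 12; sum of minors = -5.
det A = 6·(1·(-5) - (-3)·(-2)) - 2·((-3)·(-5) - (-3)·(-8)) + 3·((-3)·(-2) - 1·(-8)) = 6·(-11) - 2·(-9) + 3·14 = -6.
So p(z) = det(zI - A) = z^3 - 2z^2 - 5z + 6.
Rational-root test: any integer root divides 6. Testing small divisors, z = 1 works: p(1) = 1 + (-2) + (-5) + 6 = 0, so (z - 1) is a factor.
Dividing, p(z) = (z - 1)(z^2 - z - 6).
Factor z^2 - z - 6: two numbers with sum 1 and product -6 are 3 and -2, so z^2 - z - 6 = (z - 3)(z + 2).
Hence p(z) = (z - 3) (z - 1) (z + 2), with roots -2, 1, 3.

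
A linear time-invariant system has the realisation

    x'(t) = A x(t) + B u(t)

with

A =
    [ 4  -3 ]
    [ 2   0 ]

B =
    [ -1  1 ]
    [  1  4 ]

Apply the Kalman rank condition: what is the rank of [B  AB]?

2

AB = [[-7, -8], [-2, 2]]
Controllability matrix C = [B  AB] = [[-1, 1, -7, -8], [1, 4, -2, 2]]
Take the 2×2 submatrix of C formed by columns 1, 2: [[-1, 1], [1, 4]]. Its determinant is (-1)·4 - 1·1 = -4 - 1 = -5 ≠ 0.
So rank(C) ≥ 2; since C has 2 rows, rank(C) = 2.
rank(C) = 2 = n, so the pair (A, B) is completely controllable.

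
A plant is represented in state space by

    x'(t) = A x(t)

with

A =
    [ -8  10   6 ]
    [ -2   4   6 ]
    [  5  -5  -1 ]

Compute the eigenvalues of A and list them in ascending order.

det(sI - A) = s^3 - (tr A)s^2 + (M11 + M22 + M33)s - det A, where Mii is the 2×2 principal minor of A obtained by deleting row i and column i.
tr A = (-8) + 4 + (-1) = -5; M11 = 4·(-1) - 6·(-5) = -4 - (-30) = 26; M22 = (-8)·(-1) - 6·5 = 8 - 30 = -22; M33 = (-8)·4 - 10·(-2) = -32 - (-20) = -12; sum of minors = -8.
det A = (-8)·(4·(-1) - 6·(-5)) - 10·((-2)·(-1) - 6·5) + 6·((-2)·(-5) - 4·5) = (-8)·26 - 10·(-28) + 6·(-10) = 12.
So p(s) = det(sI - A) = s^3 + 5s^2 - 8s - 12.
Rational-root test: any integer root divides -12. Testing small divisors, s = -1 works: p(-1) = -1 + 5 + 8 + (-12) = 0, so (s + 1) is a factor.
Dividing, p(s) = (s + 1)(s^2 + 4s - 12).
Factor s^2 + 4s - 12: two numbers with sum -4 and product -12 are 2 and -6, so s^2 + 4s - 12 = (s - 2)(s + 6).
Hence p(s) = (s - 2) (s + 1) (s + 6), with roots -6, -1, 2.
At least one eigenvalue has non-negative real part, so the system is not asymptotically stable.

-6, -1, 2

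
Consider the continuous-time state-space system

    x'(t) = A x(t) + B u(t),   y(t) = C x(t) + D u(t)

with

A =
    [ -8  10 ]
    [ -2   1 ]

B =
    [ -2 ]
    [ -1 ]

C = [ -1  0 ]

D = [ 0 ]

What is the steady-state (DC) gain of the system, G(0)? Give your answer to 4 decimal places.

G(0) = C(-A)^{-1}B + D = -C A^{-1} B + D.
det A = 12, so A^{-1} = (1/12)·adj(A) = [[1/12, -5/6], [1/6, -2/3]]
A^{-1} B = [2/3, 1/3]^T
C A^{-1} B = -2/3
G(0) = D - C A^{-1} B = 0 - (-2/3) = 2/3 ≈ 0.6667

0.6667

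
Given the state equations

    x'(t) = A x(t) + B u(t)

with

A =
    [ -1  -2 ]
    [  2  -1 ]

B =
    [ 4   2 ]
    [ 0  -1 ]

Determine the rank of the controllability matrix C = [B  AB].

AB = [[-4, 0], [8, 5]]
Controllability matrix C = [B  AB] = [[4, 2, -4, 0], [0, -1, 8, 5]]
Take the 2×2 submatrix of C formed by columns 1, 2: [[4, 2], [0, -1]]. Its determinant is 4·(-1) - 2·0 = -4 - 0 = -4 ≠ 0.
So rank(C) ≥ 2; since C has 2 rows, rank(C) = 2.
rank(C) = 2 = n, so the pair (A, B) is completely controllable.

2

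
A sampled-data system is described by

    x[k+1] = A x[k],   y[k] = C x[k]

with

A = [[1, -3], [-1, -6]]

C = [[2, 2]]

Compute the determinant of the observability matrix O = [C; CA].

-36

CA = [[0, -18]]
Observability matrix O = [C; CA] = [[2, 2], [0, -18]]
det(O) = 2·(-18) - 2·0 = -36 - 0 = -36
Since det(O) ≠ 0, rank(O) = 2 and the system is completely observable.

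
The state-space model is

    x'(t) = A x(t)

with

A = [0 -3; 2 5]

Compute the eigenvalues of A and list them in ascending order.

2, 3

det(sI - A) = s^2 - (tr A)s + det A, with tr A = 0 + 5 = 5 and det A = 0·5 - (-3)·2 = 0 - (-6) = 6.
So p(s) = det(sI - A) = s^2 - 5s + 6.
Factor s^2 - 5s + 6: two numbers with sum 5 and product 6 are 3 and 2, so s^2 - 5s + 6 = (s - 3)(s - 2).
Hence p(s) = (s - 3) (s - 2), with roots 2, 3.
At least one eigenvalue has non-negative real part, so the system is not asymptotically stable.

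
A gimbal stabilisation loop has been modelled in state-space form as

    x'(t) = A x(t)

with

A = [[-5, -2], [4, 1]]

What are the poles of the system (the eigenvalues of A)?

det(sI - A) = s^2 - (tr A)s + det A, with tr A = (-5) + 1 = -4 and det A = (-5)·1 - (-2)·4 = -5 - (-8) = 3.
So p(s) = det(sI - A) = s^2 + 4s + 3.
Factor s^2 + 4s + 3: two numbers with sum -4 and product 3 are -1 and -3, so s^2 + 4s + 3 = (s + 1)(s + 3).
Hence p(s) = (s + 1) (s + 3), with roots -3, -1.
All eigenvalues have negative real part, so the system is asymptotically stable.

-3, -1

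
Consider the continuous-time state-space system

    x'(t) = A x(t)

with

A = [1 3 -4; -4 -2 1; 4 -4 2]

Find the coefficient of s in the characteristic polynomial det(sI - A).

28

Expand det(sI - A) for the 3×3 matrix.
p(s) = s^3 - s^2 + 28s + 60.
(Check: constant term = det(-A) = (-1)^3 det A = 60; coefficient of s^2 = -tr A = -1.)
The coefficient of s is 28.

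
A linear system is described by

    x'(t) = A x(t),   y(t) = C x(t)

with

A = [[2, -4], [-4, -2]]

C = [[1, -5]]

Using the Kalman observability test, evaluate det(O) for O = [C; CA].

CA = [[22, 6]]
Observability matrix O = [C; CA] = [[1, -5], [22, 6]]
det(O) = 1·6 - (-5)·22 = 6 - (-110) = 116
Since det(O) ≠ 0, rank(O) = 2 and the system is completely observable.

116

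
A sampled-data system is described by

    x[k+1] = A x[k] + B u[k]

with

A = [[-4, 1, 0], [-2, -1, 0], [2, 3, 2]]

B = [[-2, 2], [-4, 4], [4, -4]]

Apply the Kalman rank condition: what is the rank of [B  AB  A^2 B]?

AB = [[4, -4], [8, -8], [-8, 8]]
A^2B = [[-8, 8], [-16, 16], [16, -16]]
Controllability matrix C = [B  AB  A^2B] = [[-2, 2, 4, -4, -8, 8], [-4, 4, 8, -8, -16, 16], [4, -4, -8, 8, 16, -16]]
Every column of C is a scalar multiple of column 1 = [-2, -4, 4] (multipliers 1, -1, -2, 2, 4, -4), so the columns span a one-dimensional space.
C ≠ 0, hence rank(C) = 1.
rank(C) = 1 < n = 3, so the pair (A, B) is not completely controllable.

1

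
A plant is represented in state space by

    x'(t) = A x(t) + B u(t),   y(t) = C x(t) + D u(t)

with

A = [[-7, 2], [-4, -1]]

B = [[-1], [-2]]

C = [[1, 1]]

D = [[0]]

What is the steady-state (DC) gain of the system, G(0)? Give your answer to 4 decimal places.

-1.0000

G(0) = C(-A)^{-1}B + D = -C A^{-1} B + D.
det A = 15, so A^{-1} = (1/15)·adj(A) = [[-1/15, -2/15], [4/15, -7/15]]
A^{-1} B = [1/3, 2/3]^T
C A^{-1} B = 1
G(0) = D - C A^{-1} B = 0 - (1) = -1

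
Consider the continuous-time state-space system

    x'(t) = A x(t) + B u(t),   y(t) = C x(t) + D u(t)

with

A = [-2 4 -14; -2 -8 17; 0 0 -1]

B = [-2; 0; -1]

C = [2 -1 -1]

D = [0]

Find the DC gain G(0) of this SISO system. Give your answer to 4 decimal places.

5.7500

G(0) = C(-A)^{-1}B + D = -C A^{-1} B + D.
det A = -24, so A^{-1} = (1/-24)·adj(A) = [[-1/3, -1/6, 11/6], [1/12, -1/12, -31/12], [0, 0, -1]]
A^{-1} B = [-7/6, 29/12, 1]^T
C A^{-1} B = -23/4
G(0) = D - C A^{-1} B = 0 - (-23/4) = 23/4 ≈ 5.7500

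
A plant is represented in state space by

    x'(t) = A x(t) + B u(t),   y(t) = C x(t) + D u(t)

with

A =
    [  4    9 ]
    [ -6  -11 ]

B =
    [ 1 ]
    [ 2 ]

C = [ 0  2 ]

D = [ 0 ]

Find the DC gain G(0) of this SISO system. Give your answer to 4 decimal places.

-2.8000

G(0) = C(-A)^{-1}B + D = -C A^{-1} B + D.
det A = 10, so A^{-1} = (1/10)·adj(A) = [[-11/10, -9/10], [3/5, 2/5]]
A^{-1} B = [-29/10, 7/5]^T
C A^{-1} B = 14/5
G(0) = D - C A^{-1} B = 0 - (14/5) = -14/5 ≈ -2.8000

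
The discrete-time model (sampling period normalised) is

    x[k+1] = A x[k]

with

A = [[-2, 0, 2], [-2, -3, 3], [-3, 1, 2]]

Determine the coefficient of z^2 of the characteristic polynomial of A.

3

Expand det(zI - A) for the 3×3 matrix.
p(z) = z^3 + 3z^2 - z + 4.
(Check: constant term = det(-A) = (-1)^3 det A = 4; coefficient of z^2 = -tr A = 3.)
The coefficient of z^2 is 3.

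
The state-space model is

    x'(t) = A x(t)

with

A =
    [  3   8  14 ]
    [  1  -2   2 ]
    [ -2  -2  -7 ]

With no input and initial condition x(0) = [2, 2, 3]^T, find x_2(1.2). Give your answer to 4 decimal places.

2.8948

det(sI - A) = s^3 - (tr A)s^2 + (M11 + M22 + M33)s - det A, where Mii is the 2×2 principal minor of A obtained by deleting row i and column i.
tr A = 3 + (-2) + (-7) = -6; M11 = (-2)·(-7) - 2·(-2) = 14 - (-4) = 18; M22 = 3·(-7) - 14·(-2) = -21 - (-28) = 7; M33 = 3·(-2) - 8·1 = -6 - 8 = -14; sum of minors = 11.
det A = 3·((-2)·(-7) - 2·(-2)) - 8·(1·(-7) - 2·(-2)) + 14·(1·(-2) - (-2)·(-2)) = 3·18 - 8·(-3) + 14·(-6) = -6.
So p(s) = det(sI - A) = s^3 + 6s^2 + 11s + 6.
Rational-root test: any integer root divides 6. Testing small divisors, s = -1 works: p(-1) = -1 + 6 + (-11) + 6 = 0, so (s + 1) is a factor.
Dividing, p(s) = (s + 1)(s^2 + 5s + 6).
Factor s^2 + 5s + 6: two numbers with sum -5 and product 6 are -2 and -3, so s^2 + 5s + 6 = (s + 2)(s + 3).
Hence p(s) = (s + 1) (s + 2) (s + 3), with roots -3, -2, -1.
The eigenvalues -3, -2, -1 are distinct and real, so A is diagonalisable and x(t) = e^{At} x(0) = V diag(e^{λ_i t}) V^{-1} x(0), where the columns of V are the eigenvectors.
λ = -3: A - (-3)I = [[6, 8, 14], [1, 1, 2], [-2, -2, -4]]. v must be orthogonal to every row; (row 1) × (row 2) = [2, 2, -2], so take v_1 = [-1, -1, 1]^T.
λ = -2: A - (-2)I = [[5, 8, 14], [1, 0, 2], [-2, -2, -5]]. v must be orthogonal to every row; (row 1) × (row 2) = [16, 4, -8], so take v_2 = [-4, -1, 2]^T.
λ = -1: A - (-1)I = [[4, 8, 14], [1, -1, 2], [-2, -2, -6]]. v must be orthogonal to every row; (row 1) × (row 2) = [30, 6, -12], so take v_3 = [-5, -1, 2]^T.
V = [v_1 v_2 v_3] = [[-1, -4, -5], [-1, -1, -1], [1, 2, 2]] has det V = 1, so V^{-1} = adj(V)/det V = [[0, -2, -1], [1, 3, 4], [-1, -2, -3]].
Modal coordinates z(0) = V^{-1} x(0): 0·2 + (-2)·2 + (-1)·3 = -7; 1·2 + 3·2 + 4·3 = 20; (-1)·2 + (-2)·2 + (-3)·3 = -15; so z(0) = [-7, 20, -15]^T.
x_2(t) = Σ_i (v_i)_2 · z_i(0) · e^{λ_i t} (row 2 of V times the modal terms).
x_2(1.2) = (-1)·(-7)·e^{-3·1.2} + (-1)·20·e^{-2·1.2} + (-1)·(-15)·e^{-1·1.2} = 7·0.027324 + (-20)·0.090718 + 15·0.301194 = 2.8948.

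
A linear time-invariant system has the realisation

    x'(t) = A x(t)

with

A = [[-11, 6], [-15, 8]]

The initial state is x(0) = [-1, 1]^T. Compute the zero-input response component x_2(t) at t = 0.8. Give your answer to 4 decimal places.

6.3877

det(sI - A) = s^2 - (tr A)s + det A, with tr A = (-11) + 8 = -3 and det A = (-11)·8 - 6·(-15) = -88 - (-90) = 2.
So p(s) = det(sI - A) = s^2 + 3s + 2.
Factor s^2 + 3s + 2: two numbers with sum -3 and product 2 are -1 and -2, so s^2 + 3s + 2 = (s + 1)(s + 2).
Hence p(s) = (s + 1) (s + 2), with roots -2, -1.
The eigenvalues -2, -1 are distinct and real, so A is diagonalisable and x(t) = e^{At} x(0) = V diag(e^{λ_i t}) V^{-1} x(0), where the columns of V are the eigenvectors.
λ = -2: A - (-2)I = [[-9, 6], [-15, 10]]. Row 1 gives (-9)·v1 + 6·v2 = 0, so take v_1 = [-2, -3]^T.
λ = -1: A - (-1)I = [[-10, 6], [-15, 9]]. Row 1 gives (-10)·v1 + 6·v2 = 0, so take v_2 = [-3, -5]^T.
V = [v_1 v_2] = [[-2, -3], [-3, -5]] has det V = 1, so V^{-1} = adj(V)/det V = [[-5, 3], [3, -2]].
Modal coordinates z(0) = V^{-1} x(0): (-5)·(-1) + 3·1 = 8; 3·(-1) + (-2)·1 = -5; so z(0) = [8, -5]^T.
x_2(t) = Σ_i (v_i)_2 · z_i(0) · e^{λ_i t} (row 2 of V times the modal terms).
x_2(0.8) = (-3)·8·e^{-2·0.8} + (-5)·(-5)·e^{-1·0.8} = (-24)·0.201897 + 25·0.449329 = 6.3877.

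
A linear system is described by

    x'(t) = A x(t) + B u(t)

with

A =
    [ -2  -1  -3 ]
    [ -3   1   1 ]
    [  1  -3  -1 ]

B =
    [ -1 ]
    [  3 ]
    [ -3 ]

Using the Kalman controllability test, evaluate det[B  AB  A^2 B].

682

AB = [[8], [3], [-7]]
A^2B = [[2], [-28], [6]]
Controllability matrix C = [B  AB  A^2B] = [[-1, 8, 2], [3, 3, -28], [-3, -7, 6]]
Expanding along the first row, det(C) = (-1)·(3·6 - (-28)·(-7)) - 8·(3·6 - (-28)·(-3)) + 2·(3·(-7) - 3·(-3)) = (-1)·(-178) - 8·(-66) + 2·(-12) = 682
Since det(C) ≠ 0, rank(C) = 3 and the system is completely controllable.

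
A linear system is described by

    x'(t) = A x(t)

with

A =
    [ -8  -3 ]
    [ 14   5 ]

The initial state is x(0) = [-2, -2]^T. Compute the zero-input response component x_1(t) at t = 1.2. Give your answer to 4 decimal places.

3.6071

det(sI - A) = s^2 - (tr A)s + det A, with tr A = (-8) + 5 = -3 and det A = (-8)·5 - (-3)·14 = -40 - (-42) = 2.
So p(s) = det(sI - A) = s^2 + 3s + 2.
Factor s^2 + 3s + 2: two numbers with sum -3 and product 2 are -1 and -2, so s^2 + 3s + 2 = (s + 1)(s + 2).
Hence p(s) = (s + 1) (s + 2), with roots -2, -1.
The eigenvalues -2, -1 are distinct and real, so A is diagonalisable and x(t) = e^{At} x(0) = V diag(e^{λ_i t}) V^{-1} x(0), where the columns of V are the eigenvectors.
λ = -2: A - (-2)I = [[-6, -3], [14, 7]]. Row 1 gives (-6)·v1 + (-3)·v2 = 0, so take v_1 = [1, -2]^T.
λ = -1: A - (-1)I = [[-7, -3], [14, 6]]. Row 1 gives (-7)·v1 + (-3)·v2 = 0, so take v_2 = [3, -7]^T.
V = [v_1 v_2] = [[1, 3], [-2, -7]] has det V = -1, so V^{-1} = adj(V)/det V = [[7, 3], [-2, -1]].
Modal coordinates z(0) = V^{-1} x(0): 7·(-2) + 3·(-2) = -20; (-2)·(-2) + (-1)·(-2) = 6; so z(0) = [-20, 6]^T.
x_1(t) = Σ_i (v_i)_1 · z_i(0) · e^{λ_i t} (row 1 of V times the modal terms).
x_1(1.2) = 1·(-20)·e^{-2·1.2} + 3·6·e^{-1·1.2} = (-20)·0.090718 + 18·0.301194 = 3.6071.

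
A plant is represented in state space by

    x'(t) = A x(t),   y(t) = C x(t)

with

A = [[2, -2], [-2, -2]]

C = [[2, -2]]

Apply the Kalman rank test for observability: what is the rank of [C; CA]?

CA = [[8, 0]]
Observability matrix O = [C; CA] = [[2, -2], [8, 0]]
det(O) = 2·0 - (-2)·8 = 0 - (-16) = 16 ≠ 0, so rank(O) = 2.
rank(O) = 2 = n, so the pair (A, C) is completely observable.

2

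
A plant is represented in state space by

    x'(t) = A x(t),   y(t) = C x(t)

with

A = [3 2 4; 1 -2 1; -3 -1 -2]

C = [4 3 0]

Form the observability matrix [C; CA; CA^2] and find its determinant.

-1990

CA = [[15, 2, 19]]
CA^2 = [[-10, 7, 24]]
Observability matrix O = [C; CA; CA^2] = [[4, 3, 0], [15, 2, 19], [-10, 7, 24]]
Expanding along the first row, det(O) = 4·(2·24 - 19·7) - 3·(15·24 - 19·(-10)) + 0·(15·7 - 2·(-10)) = 4·(-85) - 3·550 + 0·125 = -1990
Since det(O) ≠ 0, rank(O) = 3 and the system is completely observable.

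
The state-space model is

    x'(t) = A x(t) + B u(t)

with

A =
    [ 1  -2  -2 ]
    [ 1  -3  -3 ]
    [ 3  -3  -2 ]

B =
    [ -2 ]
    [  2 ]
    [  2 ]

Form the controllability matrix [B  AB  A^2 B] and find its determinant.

-2248

AB = [[-10], [-14], [-16]]
A^2B = [[50], [80], [44]]
Controllability matrix C = [B  AB  A^2B] = [[-2, -10, 50], [2, -14, 80], [2, -16, 44]]
Expanding along the first row, det(C) = (-2)·((-14)·44 - 80·(-16)) - (-10)·(2·44 - 80·2) + 50·(2·(-16) - (-14)·2) = (-2)·664 - (-10)·(-72) + 50·(-4) = -2248
Since det(C) ≠ 0, rank(C) = 3 and the system is completely controllable.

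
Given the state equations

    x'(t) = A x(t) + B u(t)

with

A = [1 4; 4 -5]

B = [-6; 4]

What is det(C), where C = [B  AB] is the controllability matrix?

AB = [[10], [-44]]
Controllability matrix C = [B  AB] = [[-6, 10], [4, -44]]
det(C) = (-6)·(-44) - 10·4 = 264 - 40 = 224
Since det(C) ≠ 0, rank(C) = 2 and the system is completely controllable.

224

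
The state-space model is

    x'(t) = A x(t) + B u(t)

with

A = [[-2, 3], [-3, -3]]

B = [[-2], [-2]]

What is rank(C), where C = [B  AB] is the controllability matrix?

2

AB = [[-2], [12]]
Controllability matrix C = [B  AB] = [[-2, -2], [-2, 12]]
det(C) = (-2)·12 - (-2)·(-2) = -24 - 4 = -28 ≠ 0, so rank(C) = 2.
rank(C) = 2 = n, so the pair (A, B) is completely controllable.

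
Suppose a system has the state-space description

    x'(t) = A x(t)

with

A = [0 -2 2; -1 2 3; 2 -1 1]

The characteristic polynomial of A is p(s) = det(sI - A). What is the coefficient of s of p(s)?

-1

Expand det(sI - A) for the 3×3 matrix.
p(s) = s^3 - 3s^2 - s + 20.
(Check: constant term = det(-A) = (-1)^3 det A = 20; coefficient of s^2 = -tr A = -3.)
The coefficient of s is -1.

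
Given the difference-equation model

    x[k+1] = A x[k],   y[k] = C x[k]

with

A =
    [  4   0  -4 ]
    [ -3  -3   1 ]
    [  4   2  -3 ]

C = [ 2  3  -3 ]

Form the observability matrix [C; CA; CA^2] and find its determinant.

1571

CA = [[-13, -15, 4]]
CA^2 = [[9, 53, 25]]
Observability matrix O = [C; CA; CA^2] = [[2, 3, -3], [-13, -15, 4], [9, 53, 25]]
Expanding along the first row, det(O) = 2·((-15)·25 - 4·53) - 3·((-13)·25 - 4·9) + (-3)·((-13)·53 - (-15)·9) = 2·(-587) - 3·(-361) + (-3)·(-554) = 1571
Since det(O) ≠ 0, rank(O) = 3 and the system is completely observable.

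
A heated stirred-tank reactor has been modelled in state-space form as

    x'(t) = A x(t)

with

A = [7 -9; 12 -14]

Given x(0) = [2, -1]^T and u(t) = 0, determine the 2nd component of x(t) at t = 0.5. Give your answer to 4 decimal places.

3.0617

det(sI - A) = s^2 - (tr A)s + det A, with tr A = 7 + (-14) = -7 and det A = 7·(-14) - (-9)·12 = -98 - (-108) = 10.
So p(s) = det(sI - A) = s^2 + 7s + 10.
Factor s^2 + 7s + 10: two numbers with sum -7 and product 10 are -2 and -5, so s^2 + 7s + 10 = (s + 2)(s + 5).
Hence p(s) = (s + 2) (s + 5), with roots -5, -2.
The eigenvalues -5, -2 are distinct and real, so A is diagonalisable and x(t) = e^{At} x(0) = V diag(e^{λ_i t}) V^{-1} x(0), where the columns of V are the eigenvectors.
λ = -5: A - (-5)I = [[12, -9], [12, -9]]. Row 1 gives 12·v1 + (-9)·v2 = 0, so take v_1 = [-3, -4]^T.
λ = -2: A - (-2)I = [[9, -9], [12, -12]]. Row 1 gives 9·v1 + (-9)·v2 = 0, so take v_2 = [1, 1]^T.
V = [v_1 v_2] = [[-3, 1], [-4, 1]] has det V = 1, so V^{-1} = adj(V)/det V = [[1, -1], [4, -3]].
Modal coordinates z(0) = V^{-1} x(0): 1·2 + (-1)·(-1) = 3; 4·2 + (-3)·(-1) = 11; so z(0) = [3, 11]^T.
x_2(t) = Σ_i (v_i)_2 · z_i(0) · e^{λ_i t} (row 2 of V times the modal terms).
x_2(0.5) = (-4)·3·e^{-5·0.5} + 1·11·e^{-2·0.5} = (-12)·0.08208500 + 11·0.36787944 = 3.0617.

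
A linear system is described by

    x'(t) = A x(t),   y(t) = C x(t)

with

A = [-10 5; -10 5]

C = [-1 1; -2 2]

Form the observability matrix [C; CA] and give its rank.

1

CA = [[0, 0], [0, 0]]
Observability matrix O = [C; CA] = [[-1, 1], [-2, 2], [0, 0], [0, 0]]
Every row of O is a scalar multiple of row 1 = [-1, 1] (multipliers 1, 2, 0, 0), so the rows span a one-dimensional space.
O ≠ 0, hence rank(O) = 1.
rank(O) = 1 < n = 2, so the pair (A, C) is not completely observable.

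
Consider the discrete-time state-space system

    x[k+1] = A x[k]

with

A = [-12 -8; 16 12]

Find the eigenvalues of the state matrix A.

-4, 4

det(zI - A) = z^2 - (tr A)z + det A, with tr A = (-12) + 12 = 0 and det A = (-12)·12 - (-8)·16 = -144 - (-128) = -16.
So p(z) = det(zI - A) = z^2 - 16.
Factor z^2 - 16: two numbers with sum 0 and product -16 are 4 and -4, so z^2 - 16 = (z - 4)(z + 4).
Hence p(z) = (z - 4) (z + 4), with roots -4, 4.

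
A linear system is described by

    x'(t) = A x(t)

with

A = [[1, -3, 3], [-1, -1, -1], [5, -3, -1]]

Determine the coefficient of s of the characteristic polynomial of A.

Expand det(sI - A) for the 3×3 matrix.
p(s) = s^3 + s^2 - 22s - 40.
(Check: constant term = det(-A) = (-1)^3 det A = -40; coefficient of s^2 = -tr A = 1.)
The coefficient of s is -22.

-22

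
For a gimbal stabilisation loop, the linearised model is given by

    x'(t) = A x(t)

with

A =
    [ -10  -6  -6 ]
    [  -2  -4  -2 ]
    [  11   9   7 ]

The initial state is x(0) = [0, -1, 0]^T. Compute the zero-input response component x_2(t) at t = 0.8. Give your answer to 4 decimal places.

det(sI - A) = s^3 - (tr A)s^2 + (M11 + M22 + M33)s - det A, where Mii is the 2×2 principal minor of A obtained by deleting row i and column i.
tr A = (-10) + (-4) + 7 = -7; M11 = (-4)·7 - (-2)·9 = -28 - (-18) = -10; M22 = (-10)·7 - (-6)·11 = -70 - (-66) = -4; M33 = (-10)·(-4) - (-6)·(-2) = 40 - 12 = 28; sum of minors = 14.
det A = (-10)·((-4)·7 - (-2)·9) - (-6)·((-2)·7 - (-2)·11) + (-6)·((-2)·9 - (-4)·11) = (-10)·(-10) - (-6)·8 + (-6)·26 = -8.
So p(s) = det(sI - A) = s^3 + 7s^2 + 14s + 8.
Rational-root test: any integer root divides 8. Testing small divisors, s = -1 works: p(-1) = -1 + 7 + (-14) + 8 = 0, so (s + 1) is a factor.
Dividing, p(s) = (s + 1)(s^2 + 6s + 8).
Factor s^2 + 6s + 8: two numbers with sum -6 and product 8 are -2 and -4, so s^2 + 6s + 8 = (s + 2)(s + 4).
Hence p(s) = (s + 1) (s + 2) (s + 4), with roots -4, -2, -1.
The eigenvalues -4, -2, -1 are distinct and real, so A is diagonalisable and x(t) = e^{At} x(0) = V diag(e^{λ_i t}) V^{-1} x(0), where the columns of V are the eigenvectors.
λ = -4: A - (-4)I = [[-6, -6, -6], [-2, 0, -2], [11, 9, 11]]. v must be orthogonal to every row; (row 1) × (row 2) = [12, 0, -12], so take v_1 = [1, 0, -1]^T.
λ = -2: A - (-2)I = [[-8, -6, -6], [-2, -2, -2], [11, 9, 9]]. v must be orthogonal to every row; (row 1) × (row 2) = [0, -4, 4], so take v_2 = [0, 1, -1]^T.
λ = -1: A - (-1)I = [[-9, -6, -6], [-2, -3, -2], [11, 9, 8]]. v must be orthogonal to every row; (row 1) × (row 2) = [-6, -6, 15], so take v_3 = [-2, -2, 5]^T.
V = [v_1 v_2 v_3] = [[1, 0, -2], [0, 1, -2], [-1, -1, 5]] has det V = 1, so V^{-1} = adj(V)/det V = [[3, 2, 2], [2, 3, 2], [1, 1, 1]].
Modal coordinates z(0) = V^{-1} x(0): 3·0 + 2·(-1) + 2·0 = -2; 2·0 + 3·(-1) + 2·0 = -3; 1·0 + 1·(-1) + 1·0 = -1; so z(0) = [-2, -3, -1]^T.
x_2(t) = Σ_i (v_i)_2 · z_i(0) · e^{λ_i t} (row 2 of V times the modal terms).
x_2(0.8) = 0·(-2)·e^{-4·0.8} + 1·(-3)·e^{-2·0.8} + (-2)·(-1)·e^{-1·0.8} = 0·0.040762 + (-3)·0.201897 + 2·0.449329 = 0.2930.

0.2930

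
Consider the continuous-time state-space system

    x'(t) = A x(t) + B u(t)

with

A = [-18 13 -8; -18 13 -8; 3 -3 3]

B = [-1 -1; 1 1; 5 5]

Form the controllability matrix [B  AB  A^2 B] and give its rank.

2

AB = [[-9, -9], [-9, -9], [9, 9]]
A^2B = [[-27, -27], [-27, -27], [27, 27]]
Controllability matrix C = [B  AB  A^2B] = [[-1, -1, -9, -9, -27, -27], [1, 1, -9, -9, -27, -27], [5, 5, 9, 9, 27, 27]]
The rows r1, r2, r3 of C are linearly dependent: 3·r1 - 2·r2 + r3 = 0 (check each entry), so rank(C) ≤ 2.
The 2×2 minor from rows 1, 2, columns 1, 3 is (-1)·(-9) - (-9)·1 = 9 - (-9) = 18 ≠ 0, so rank(C) = 2.
rank(C) = 2 < n = 3, so the pair (A, B) is not completely controllable.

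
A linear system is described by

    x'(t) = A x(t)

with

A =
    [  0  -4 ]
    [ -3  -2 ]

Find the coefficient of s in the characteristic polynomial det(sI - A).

For a 2×2 matrix, det(sI - A) = s^2 - (tr A)s + det A.
tr A = -2, det A = -12.
So p(s) = s^2 + 2s - 12.
The coefficient of s is 2.

2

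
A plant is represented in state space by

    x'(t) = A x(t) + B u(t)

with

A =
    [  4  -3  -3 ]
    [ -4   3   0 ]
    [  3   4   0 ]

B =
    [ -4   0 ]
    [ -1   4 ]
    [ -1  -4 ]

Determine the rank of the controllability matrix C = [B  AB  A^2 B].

AB = [[-10, 0], [13, 12], [-16, 16]]
A^2B = [[-31, -84], [79, 36], [22, 48]]
Controllability matrix C = [B  AB  A^2B] = [[-4, 0, -10, 0, -31, -84], [-1, 4, 13, 12, 79, 36], [-1, -4, -16, 16, 22, 48]]
Take the 3×3 submatrix of C formed by columns 1, 2, 3: [[-4, 0, -10], [-1, 4, 13], [-1, -4, -16]]. Its determinant is (-4)·(4·(-16) - 13·(-4)) - 0·((-1)·(-16) - 13·(-1)) + (-10)·((-1)·(-4) - 4·(-1)) = (-4)·(-12) - 0·29 + (-10)·8 = -32 ≠ 0.
So rank(C) ≥ 3; since C has 3 rows, rank(C) = 3.
rank(C) = 3 = n, so the pair (A, B) is completely controllable.

3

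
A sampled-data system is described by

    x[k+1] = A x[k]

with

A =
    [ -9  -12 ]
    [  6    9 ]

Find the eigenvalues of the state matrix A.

det(zI - A) = z^2 - (tr A)z + det A, with tr A = (-9) + 9 = 0 and det A = (-9)·9 - (-12)·6 = -81 - (-72) = -9.
So p(z) = det(zI - A) = z^2 - 9.
Factor z^2 - 9: two numbers with sum 0 and product -9 are 3 and -3, so z^2 - 9 = (z - 3)(z + 3).
Hence p(z) = (z - 3) (z + 3), with roots -3, 3.

-3, 3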